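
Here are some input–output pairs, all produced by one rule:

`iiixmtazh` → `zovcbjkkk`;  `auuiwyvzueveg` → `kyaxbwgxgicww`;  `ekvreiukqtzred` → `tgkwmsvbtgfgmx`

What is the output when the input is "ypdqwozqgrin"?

Looking at the pairs, the operation is to shift every letter 2 places forward in the alphabet (wrapping around), then move the first 3 characters to the end (rotate left by 3).
"ypdqwozqgrin" → "syqbsitkparf".

syqbsitkparf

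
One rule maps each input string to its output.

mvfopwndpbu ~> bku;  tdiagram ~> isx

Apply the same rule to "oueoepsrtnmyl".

djt

Each output is the input with this applied: shift every letter 11 places backward in the alphabet (wrapping around), then keep only the first 3 characters.
Starting from "oueoepsrtnmyl": after the first operation, "djtdtehgicbna"; after the second, "djt".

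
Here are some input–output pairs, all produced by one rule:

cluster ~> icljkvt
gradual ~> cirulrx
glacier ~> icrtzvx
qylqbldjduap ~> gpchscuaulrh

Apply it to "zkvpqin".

ebmghzq

The rule is to swap the first and last characters, then shift every letter 9 places backward in the alphabet (wrapping around).
Starting from "zkvpqin": after the first operation, "nkvpqiz"; after the second, "ebmghzq".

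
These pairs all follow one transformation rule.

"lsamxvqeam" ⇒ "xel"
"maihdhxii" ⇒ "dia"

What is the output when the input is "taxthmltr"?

The rule is to move the first 3 characters to the end (rotate left by 3), then keep one character in every 3, starting at position 2 (positions 2nd, 5th, 8th, ...).
"taxthmltr" → "thmltrtax" → "hta".

hta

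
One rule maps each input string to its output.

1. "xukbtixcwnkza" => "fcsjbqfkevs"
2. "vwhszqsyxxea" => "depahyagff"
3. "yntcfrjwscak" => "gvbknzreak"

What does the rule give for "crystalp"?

kzgabi

The pattern: delete the last 2 characters, then shift every letter 8 places forward in the alphabet (wrapping around).
For "crystalp", step one produces "crysta"; step two turns that into "kzgabi".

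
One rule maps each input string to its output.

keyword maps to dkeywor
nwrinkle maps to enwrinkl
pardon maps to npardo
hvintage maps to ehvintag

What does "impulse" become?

What's happening: move the last character to the front.
So "impulse" becomes "eimpuls".

eimpuls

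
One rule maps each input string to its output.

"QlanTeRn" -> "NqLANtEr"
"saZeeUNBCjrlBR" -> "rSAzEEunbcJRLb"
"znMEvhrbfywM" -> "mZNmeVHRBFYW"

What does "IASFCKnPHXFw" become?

WiasfckNphxf

In each case the input is transformed by: move the last character to the front, then flip the case of every letter.
Working it through for "IASFCKnPHXFw": intermediate "wIASFCKnPHXF", final "WiasfckNphxf".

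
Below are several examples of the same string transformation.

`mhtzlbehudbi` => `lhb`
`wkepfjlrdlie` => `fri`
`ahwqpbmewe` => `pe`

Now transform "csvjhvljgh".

hj

The transformation: delete the first 3 characters, then keep one character in every 3, starting at position 2 (positions 2nd, 5th, 8th, ...).
Working it through for "csvjhvljgh": intermediate "jhvljgh", final "hj".
(Check on "ahwqpbmewe": → "qpbmewe" → "pe" ✓)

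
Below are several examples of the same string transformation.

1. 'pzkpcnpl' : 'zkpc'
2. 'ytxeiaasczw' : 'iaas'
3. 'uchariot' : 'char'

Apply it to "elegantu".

lega

Rule — move the last 3 characters to the front (rotate right by 3), then keep only the last 4 characters.
For "elegantu", step one produces "ntuelega"; step two turns that into "lega".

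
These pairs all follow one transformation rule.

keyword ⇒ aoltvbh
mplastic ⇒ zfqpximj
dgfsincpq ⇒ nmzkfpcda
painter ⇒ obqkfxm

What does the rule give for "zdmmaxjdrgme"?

Rule — reverse the string, then shift every letter 3 places backward in the alphabet (wrapping around).
For "zdmmaxjdrgme" the result is "bjdoaguxjjaw".
(Check on "dgfsincpq": → "qpcnisfgd" → "nmzkfpcda" ✓)

bjdoaguxjjaw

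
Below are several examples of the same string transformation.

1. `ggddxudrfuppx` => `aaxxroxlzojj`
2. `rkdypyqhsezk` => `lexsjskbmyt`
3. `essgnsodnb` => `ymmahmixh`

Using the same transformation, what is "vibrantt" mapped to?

Rule — shift every letter 6 places backward in the alphabet (wrapping around), then delete the last character.
For "vibrantt" the result is "pcvluhn".

pcvluhn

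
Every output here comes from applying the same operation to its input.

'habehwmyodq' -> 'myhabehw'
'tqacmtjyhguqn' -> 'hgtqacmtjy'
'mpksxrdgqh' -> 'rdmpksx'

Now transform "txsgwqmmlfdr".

mltxsgwqm

In each case the input is transformed by: delete the last 3 characters, then move the last 2 characters to the front (rotate right by 2).
Working it through for "txsgwqmmlfdr": intermediate "txsgwqmml", final "mltxsgwqm".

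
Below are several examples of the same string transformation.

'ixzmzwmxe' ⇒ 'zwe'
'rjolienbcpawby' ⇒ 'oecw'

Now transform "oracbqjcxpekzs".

aqxk

The transformation: keep one character in every 3, starting at position 3 (positions 3rd, 6th, 9th, ...).
Doing the same to "oracbqjcxpekzs": "aqxk".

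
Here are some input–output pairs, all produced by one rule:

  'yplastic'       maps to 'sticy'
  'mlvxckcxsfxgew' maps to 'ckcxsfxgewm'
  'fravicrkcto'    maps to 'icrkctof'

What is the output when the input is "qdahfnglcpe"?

fnglcpeq

Rule — move the first character to the end, then delete the first 3 characters.
"qdahfnglcpe" → "dahfnglcpeq" → "fnglcpeq".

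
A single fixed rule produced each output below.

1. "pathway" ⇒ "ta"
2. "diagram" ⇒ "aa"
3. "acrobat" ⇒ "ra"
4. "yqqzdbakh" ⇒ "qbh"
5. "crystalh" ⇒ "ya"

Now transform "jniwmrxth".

irh

Looking at the pairs, the operation is to keep one character in every 3, starting at position 3 (positions 3rd, 6th, 9th, ...).
Doing the same to "jniwmrxth": "irh".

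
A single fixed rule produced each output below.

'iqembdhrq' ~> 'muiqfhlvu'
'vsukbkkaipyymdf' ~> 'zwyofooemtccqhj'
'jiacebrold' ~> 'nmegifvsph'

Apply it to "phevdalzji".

tlizhepdnm

The transformation: shift every letter 4 places forward in the alphabet (wrapping around).
Doing the same to "phevdalzji": "tlizhepdnm".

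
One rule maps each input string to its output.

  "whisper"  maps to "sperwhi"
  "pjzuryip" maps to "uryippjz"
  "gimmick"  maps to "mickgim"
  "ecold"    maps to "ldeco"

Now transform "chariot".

riotcha

Each output is the input with this applied: move the first 3 characters to the end (rotate left by 3).
On "chariot" that produces "riotcha".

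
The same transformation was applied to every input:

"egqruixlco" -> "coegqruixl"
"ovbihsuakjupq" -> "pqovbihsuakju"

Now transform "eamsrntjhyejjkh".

kheamsrntjhyejj

The rule is to move the last 2 characters to the front (rotate right by 2).
Applying that to "eamsrntjhyejjkh" gives "kheamsrntjhyejj".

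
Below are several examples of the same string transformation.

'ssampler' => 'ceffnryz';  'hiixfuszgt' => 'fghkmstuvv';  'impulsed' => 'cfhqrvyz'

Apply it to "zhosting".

abfgmtuv

In each case the input is transformed by: shift every letter 13 places forward in the alphabet (wrapping around) — i.e. ROT13, then sort the characters into alphabetical order.
On "zhosting": the first step gives "mubfgvat", and the second then gives "abfgmtuv".
(Check on "impulsed": → "vzchyfrq" → "cfhqrvyz" ✓)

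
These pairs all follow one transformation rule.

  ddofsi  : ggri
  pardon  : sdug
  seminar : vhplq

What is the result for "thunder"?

wkxqg

The pattern: shift every letter 3 places forward in the alphabet (wrapping around), then delete the last 2 characters.
For "thunder", step one produces "wkxqghu"; step two turns that into "wkxqg".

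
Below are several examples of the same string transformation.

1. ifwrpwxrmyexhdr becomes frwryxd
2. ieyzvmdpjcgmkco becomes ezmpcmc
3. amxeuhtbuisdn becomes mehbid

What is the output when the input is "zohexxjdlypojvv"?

oexdyov

Rule — keep every other character starting from the second (positions 2nd, 4th, 6th, ...).
So "zohexxjdlypojvv" becomes "oexdyov".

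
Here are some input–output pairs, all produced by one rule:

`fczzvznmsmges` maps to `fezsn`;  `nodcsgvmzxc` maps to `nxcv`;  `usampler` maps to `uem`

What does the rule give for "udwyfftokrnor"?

uoykt

What's happening: take characters alternately from the front and the back (1st, last, 2nd, 2nd-last, ...), then keep one character in every 3, starting at position 1 (positions 1st, 4th, 7th, ...).
On "udwyfftokrnor": the first step gives "urdownyrfkfot", and the second then gives "uoykt".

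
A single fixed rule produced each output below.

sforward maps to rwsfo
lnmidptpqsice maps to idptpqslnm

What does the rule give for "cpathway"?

thcpa

Rule — delete the last 3 characters, then move the first 3 characters to the end (rotate left by 3).
Starting from "cpathway": after the first operation, "cpath"; after the second, "thcpa".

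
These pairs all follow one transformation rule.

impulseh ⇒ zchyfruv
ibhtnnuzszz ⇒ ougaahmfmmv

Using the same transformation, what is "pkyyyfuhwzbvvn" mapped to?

xlllshujmoiiac

The rule is to move the first character to the end, then shift every letter 13 places forward in the alphabet (wrapping around) — i.e. ROT13.
On "pkyyyfuhwzbvvn": the first step gives "kyyyfuhwzbvvnp", and the second then gives "xlllshujmoiiac".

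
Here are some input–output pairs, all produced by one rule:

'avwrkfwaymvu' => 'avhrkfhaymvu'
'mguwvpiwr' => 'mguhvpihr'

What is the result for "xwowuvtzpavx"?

xhohuvtzpavx

The transformation: replace every "w" with "h".
For "xwowuvtzpavx" the result is "xhohuvtzpavx".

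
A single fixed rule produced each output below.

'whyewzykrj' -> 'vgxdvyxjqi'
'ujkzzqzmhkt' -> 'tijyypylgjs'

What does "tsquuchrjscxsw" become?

srpttbgqirbwrv

In each case the input is transformed by: shift every letter 1 place backward in the alphabet (wrapping around).
For "tsquuchrjscxsw" the result is "srpttbgqirbwrv".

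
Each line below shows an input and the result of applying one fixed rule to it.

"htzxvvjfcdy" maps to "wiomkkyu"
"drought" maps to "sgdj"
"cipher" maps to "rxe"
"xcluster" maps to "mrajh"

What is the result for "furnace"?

ujgc

The pattern: shift every letter 11 places backward in the alphabet (wrapping around), then delete the last 3 characters.
On "furnace" that produces "ujgc".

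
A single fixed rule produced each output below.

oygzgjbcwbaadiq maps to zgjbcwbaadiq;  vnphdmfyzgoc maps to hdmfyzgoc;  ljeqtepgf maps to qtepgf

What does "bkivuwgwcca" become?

vuwgwcca

Rule — delete the first 3 characters.
Applying that to "bkivuwgwcca" gives "vuwgwcca".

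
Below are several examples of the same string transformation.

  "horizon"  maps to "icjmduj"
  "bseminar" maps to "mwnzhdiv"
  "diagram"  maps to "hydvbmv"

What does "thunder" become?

The pattern: move the last character to the front, then shift every letter 5 places backward in the alphabet (wrapping around).
Working it through for "thunder": intermediate "rthunde", final "mocpiyz".

mocpiyz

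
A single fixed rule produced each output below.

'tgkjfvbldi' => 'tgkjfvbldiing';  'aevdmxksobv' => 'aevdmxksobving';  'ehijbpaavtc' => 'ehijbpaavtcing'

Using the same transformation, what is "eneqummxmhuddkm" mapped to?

Each output is the input with this applied: append "ing".
For "eneqummxmhuddkm" the result is "eneqummxmhuddkming".

eneqummxmhuddkming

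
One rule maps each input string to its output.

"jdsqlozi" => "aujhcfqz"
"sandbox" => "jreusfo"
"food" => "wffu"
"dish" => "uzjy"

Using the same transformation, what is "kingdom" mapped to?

bzexufd

Each output is the input with this applied: shift every letter 9 places backward in the alphabet (wrapping around).
For "kingdom" the result is "bzexufd".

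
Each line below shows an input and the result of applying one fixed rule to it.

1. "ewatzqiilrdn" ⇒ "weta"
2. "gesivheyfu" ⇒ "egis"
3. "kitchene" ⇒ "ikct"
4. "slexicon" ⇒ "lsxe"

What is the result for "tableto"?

Rule — swap each adjacent pair of characters (1↔2, 3↔4, ...), then keep only the first 4 characters.
Applying both steps to "tableto": "atlbteo", then "atlb".
(Check on "ewatzqiilrdn": → "wetaqziirlnd" → "weta" ✓)

atlb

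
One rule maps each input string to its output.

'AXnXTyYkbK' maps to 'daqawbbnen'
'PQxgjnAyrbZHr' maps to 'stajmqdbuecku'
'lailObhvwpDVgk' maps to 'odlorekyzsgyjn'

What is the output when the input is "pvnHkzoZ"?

syqkncrc

The pattern: shift every letter 3 places forward in the alphabet (wrapping around), then convert every letter to lowercase.
Starting from "pvnHkzoZ": after the first operation, "syqKncrC"; after the second, "syqkncrc".
(Check on "lailObhvwpDVgk": → "odloRekyzsGYjn" → "odlorekyzsgyjn" ✓)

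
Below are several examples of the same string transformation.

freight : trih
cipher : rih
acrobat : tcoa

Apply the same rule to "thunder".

rhne

The rule is to move the last character to the front, then keep every other character starting from the first (positions 1st, 3rd, 5th, ...).
On "thunder": the first step gives "rthunde", and the second then gives "rhne".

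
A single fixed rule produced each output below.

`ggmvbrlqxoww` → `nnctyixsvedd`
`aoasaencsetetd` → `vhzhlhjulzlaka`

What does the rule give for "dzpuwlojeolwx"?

gkbwsdqvvldse

In each case the input is transformed by: swap each adjacent pair of characters (1↔2, 3↔4, ...), then shift every letter 7 places forward in the alphabet (wrapping around).
"dzpuwlojeolwx" → "gkbwsdqvvldse".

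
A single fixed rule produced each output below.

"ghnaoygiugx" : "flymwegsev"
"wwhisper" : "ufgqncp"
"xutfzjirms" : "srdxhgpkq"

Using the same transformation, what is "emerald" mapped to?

kcpyjb

In each case the input is transformed by: shift every letter 2 places backward in the alphabet (wrapping around), then delete the first character.
"emerald" → "ckcpyjb" → "kcpyjb".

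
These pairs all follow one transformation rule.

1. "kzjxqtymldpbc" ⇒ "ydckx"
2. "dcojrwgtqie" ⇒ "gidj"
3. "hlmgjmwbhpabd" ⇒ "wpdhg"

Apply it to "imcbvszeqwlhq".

zwqib

In each case the input is transformed by: keep one character in every 3, starting at position 1 (positions 1st, 4th, 7th, ...), then move the first 2 characters to the end (rotate left by 2).
For "imcbvszeqwlhq", step one produces "ibzwq"; step two turns that into "zwqib".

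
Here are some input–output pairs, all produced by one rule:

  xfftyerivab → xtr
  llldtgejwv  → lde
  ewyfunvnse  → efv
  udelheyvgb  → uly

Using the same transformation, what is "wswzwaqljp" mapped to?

In each case the input is transformed by: delete the last 2 characters, then keep one character in every 3, starting at position 1 (positions 1st, 4th, 7th, ...).
Working it through for "wswzwaqljp": intermediate "wswzwaql", final "wzq".

wzq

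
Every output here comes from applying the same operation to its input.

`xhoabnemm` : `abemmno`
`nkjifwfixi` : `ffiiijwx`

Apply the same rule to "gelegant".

aeglnt

Looking at the pairs, the operation is to delete the first 2 characters, then sort the characters into alphabetical order.
Applying both steps to "gelegant": "legant", then "aeglnt".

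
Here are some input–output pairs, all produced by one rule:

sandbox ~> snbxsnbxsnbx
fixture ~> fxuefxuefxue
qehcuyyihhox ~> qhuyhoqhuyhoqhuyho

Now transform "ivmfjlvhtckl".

imjvtkimjvtkimjvtk

Looking at the pairs, the operation is to keep every other character starting from the first (positions 1st, 3rd, 5th, ...), then write the whole string 3 times in a row.
Working it through for "ivmfjlvhtckl": intermediate "imjvtk", final "imjvtkimjvtkimjvtk".
(Check on "qehcuyyihhox": → "qhuyho" → "qhuyhoqhuyhoqhuyho" ✓)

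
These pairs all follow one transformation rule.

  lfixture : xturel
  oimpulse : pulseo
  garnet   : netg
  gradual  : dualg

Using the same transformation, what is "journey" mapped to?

Each output is the input with this applied: move the first character to the end, then delete the first 2 characters.
Applying both steps to "journey": "ourneyj", then "rneyj".

rneyj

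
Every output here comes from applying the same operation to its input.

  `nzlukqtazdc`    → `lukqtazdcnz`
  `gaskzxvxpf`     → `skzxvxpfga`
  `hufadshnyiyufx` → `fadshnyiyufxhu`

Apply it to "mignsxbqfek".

In each case the input is transformed by: move the first 2 characters to the end (rotate left by 2).
Doing the same to "mignsxbqfek": "gnsxbqfekmi".

gnsxbqfekmi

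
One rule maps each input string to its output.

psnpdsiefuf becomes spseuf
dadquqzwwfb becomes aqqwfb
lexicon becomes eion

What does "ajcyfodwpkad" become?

jyowkd

The rule is to swap each adjacent pair of characters (1↔2, 3↔4, ...), then keep every other character starting from the first (positions 1st, 3rd, 5th, ...).
Applying that to "ajcyfodwpkad" gives "jyowkd".
(Check on "lexicon": → "elixocn" → "eion" ✓)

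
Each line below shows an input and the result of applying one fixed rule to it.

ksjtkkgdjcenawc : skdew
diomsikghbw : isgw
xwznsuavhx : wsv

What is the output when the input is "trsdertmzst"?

remt

In each case the input is transformed by: keep one character in every 3, starting at position 2 (positions 2nd, 5th, 8th, ...).
So "trsdertmzst" becomes "remt".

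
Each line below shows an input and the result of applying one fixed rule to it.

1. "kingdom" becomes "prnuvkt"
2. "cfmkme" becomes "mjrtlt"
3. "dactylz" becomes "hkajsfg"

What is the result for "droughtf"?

ykbvonma

Looking at the pairs, the operation is to shift every letter 7 places forward in the alphabet (wrapping around), then swap each adjacent pair of characters (1↔2, 3↔4, ...).
On "droughtf": the first step gives "kyvbnoam", and the second then gives "ykbvonma".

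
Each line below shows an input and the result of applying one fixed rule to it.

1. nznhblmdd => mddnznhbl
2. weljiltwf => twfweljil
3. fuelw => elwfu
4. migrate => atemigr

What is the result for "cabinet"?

The transformation: move the last 3 characters to the front (rotate right by 3).
"cabinet" → "netcabi".

netcabi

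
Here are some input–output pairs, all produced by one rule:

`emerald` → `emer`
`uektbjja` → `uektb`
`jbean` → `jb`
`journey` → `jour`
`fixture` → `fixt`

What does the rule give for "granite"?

Rule — delete the last 3 characters.
"granite" → "gran".

gran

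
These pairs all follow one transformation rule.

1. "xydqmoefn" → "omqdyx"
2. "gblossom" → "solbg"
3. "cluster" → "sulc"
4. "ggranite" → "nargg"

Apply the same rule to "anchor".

cna

What's happening: reverse the string, then delete the first 3 characters.
Applying that to "anchor" gives "cna".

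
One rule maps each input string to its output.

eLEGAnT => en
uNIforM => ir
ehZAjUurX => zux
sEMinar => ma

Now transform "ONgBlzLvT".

The pattern: keep one character in every 3, starting at position 3 (positions 3rd, 6th, 9th, ...), then convert every letter to lowercase.
Starting from "ONgBlzLvT": after the first operation, "gzT"; after the second, "gzt".

gzt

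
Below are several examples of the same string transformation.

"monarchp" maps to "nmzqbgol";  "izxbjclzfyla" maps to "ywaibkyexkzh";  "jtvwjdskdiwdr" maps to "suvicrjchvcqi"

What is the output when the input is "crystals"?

Each output is the input with this applied: move the first character to the end, then shift every letter 1 place backward in the alphabet (wrapping around).
Applying both steps to "crystals": "rystalsc", then "qxrszkrb".
(Check on "izxbjclzfyla": → "zxbjclzfylai" → "ywaibkyexkzh" ✓)

qxrszkrb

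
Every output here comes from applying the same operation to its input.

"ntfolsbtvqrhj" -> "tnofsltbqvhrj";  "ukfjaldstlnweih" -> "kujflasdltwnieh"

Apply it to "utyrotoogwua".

turytooowgau

Rule — swap each adjacent pair of characters (1↔2, 3↔4, ...).
"utyrotoogwua" → "turytooowgau".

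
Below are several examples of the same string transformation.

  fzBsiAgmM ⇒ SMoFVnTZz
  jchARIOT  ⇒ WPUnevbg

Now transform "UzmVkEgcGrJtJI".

Each output is the input with this applied: flip the case of every letter, then shift every letter 13 places forward in the alphabet (wrapping around) — i.e. ROT13.
Starting from "UzmVkEgcGrJtJI": after the first operation, "uZMvKeGCgRjTji"; after the second, "hMZiXrTPtEwGwv".
(Check on "jchARIOT": → "JCHariot" → "WPUnevbg" ✓)

hMZiXrTPtEwGwv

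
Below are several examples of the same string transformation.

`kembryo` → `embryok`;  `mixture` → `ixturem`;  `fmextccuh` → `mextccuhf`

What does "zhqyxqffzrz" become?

What's happening: move the first character to the end.
Doing the same to "zhqyxqffzrz": "hqyxqffzrzz".

hqyxqffzrzz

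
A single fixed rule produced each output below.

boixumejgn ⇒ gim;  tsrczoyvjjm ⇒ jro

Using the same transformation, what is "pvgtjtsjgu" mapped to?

Looking at the pairs, the operation is to keep one character in every 3, starting at position 3 (positions 3rd, 6th, 9th, ...), then move the last character to the front.
Applying that to "pvgtjtsjgu" gives "ggt".
(Check on "boixumejgn": → "img" → "gim" ✓)

ggt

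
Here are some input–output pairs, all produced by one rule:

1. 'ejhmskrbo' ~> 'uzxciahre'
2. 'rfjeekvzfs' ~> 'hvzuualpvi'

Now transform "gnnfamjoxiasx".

wddvqczenyqin

Looking at the pairs, the operation is to shift every letter 10 places backward in the alphabet (wrapping around).
So "gnnfamjoxiasx" becomes "wddvqczenyqin".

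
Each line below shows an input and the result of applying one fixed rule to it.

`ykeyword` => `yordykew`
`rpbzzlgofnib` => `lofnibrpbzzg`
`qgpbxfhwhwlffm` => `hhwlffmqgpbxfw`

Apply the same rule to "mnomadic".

Looking at the pairs, the operation is to swap the front and back halves of the string, then swap the first and last characters.
Working it through for "mnomadic": intermediate "adicmnom", final "mdicmnoa".

mdicmnoa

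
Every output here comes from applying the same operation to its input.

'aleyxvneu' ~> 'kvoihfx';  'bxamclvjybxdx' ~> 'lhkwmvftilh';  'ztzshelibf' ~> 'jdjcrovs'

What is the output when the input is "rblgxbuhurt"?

blvqhlere

In each case the input is transformed by: shift every letter 10 places forward in the alphabet (wrapping around), then delete the last 2 characters.
On "rblgxbuhurt": the first step gives "blvqhlerebd", and the second then gives "blvqhlere".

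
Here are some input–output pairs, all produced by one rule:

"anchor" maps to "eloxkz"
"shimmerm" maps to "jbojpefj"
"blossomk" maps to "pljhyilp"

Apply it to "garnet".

The pattern: shift every letter 3 places backward in the alphabet (wrapping around), then swap the front and back halves of the string.
For "garnet", step one produces "dxokbq"; step two turns that into "kbqdxo".

kbqdxo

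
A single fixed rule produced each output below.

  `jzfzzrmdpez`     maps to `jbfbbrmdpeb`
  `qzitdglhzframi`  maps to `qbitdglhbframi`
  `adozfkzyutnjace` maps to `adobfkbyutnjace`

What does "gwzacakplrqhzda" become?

The transformation: replace every "z" with "b".
So "gwzacakplrqhzda" becomes "gwbacakplrqhbda".

gwbacakplrqhbda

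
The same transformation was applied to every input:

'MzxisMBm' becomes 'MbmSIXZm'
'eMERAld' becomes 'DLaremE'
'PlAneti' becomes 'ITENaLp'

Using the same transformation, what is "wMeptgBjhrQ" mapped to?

Rule — flip the case of every letter, then reverse the string.
"wMeptgBjhrQ" → "WmEPTGbJHRq" → "qRHJbGTPEmW".

qRHJbGTPEmW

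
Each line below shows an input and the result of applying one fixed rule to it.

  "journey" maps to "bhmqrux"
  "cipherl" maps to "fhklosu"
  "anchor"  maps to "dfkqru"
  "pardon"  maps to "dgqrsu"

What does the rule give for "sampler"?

dhopsuv

The transformation: shift every letter 3 places forward in the alphabet (wrapping around), then sort the characters into alphabetical order.
Working it through for "sampler": intermediate "vdpsohu", final "dhopsuv".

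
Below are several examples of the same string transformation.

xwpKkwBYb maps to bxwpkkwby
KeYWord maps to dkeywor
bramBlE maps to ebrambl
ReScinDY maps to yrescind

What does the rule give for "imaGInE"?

eimagin

Each output is the input with this applied: move the last character to the front, then convert every letter to lowercase.
For "imaGInE", step one produces "EimaGIn"; step two turns that into "eimagin".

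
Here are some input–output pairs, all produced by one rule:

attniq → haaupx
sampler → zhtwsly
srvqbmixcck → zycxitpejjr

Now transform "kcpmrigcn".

In each case the input is transformed by: shift every letter 7 places forward in the alphabet (wrapping around).
So "kcpmrigcn" becomes "rjwtypnju".

rjwtypnju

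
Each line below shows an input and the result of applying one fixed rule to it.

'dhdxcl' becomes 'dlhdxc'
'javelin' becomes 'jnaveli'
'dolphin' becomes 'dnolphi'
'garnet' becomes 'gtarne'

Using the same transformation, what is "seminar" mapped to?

sremina

The transformation: swap the first and last characters, then move the last character to the front.
For "seminar", step one produces "reminas"; step two turns that into "sremina".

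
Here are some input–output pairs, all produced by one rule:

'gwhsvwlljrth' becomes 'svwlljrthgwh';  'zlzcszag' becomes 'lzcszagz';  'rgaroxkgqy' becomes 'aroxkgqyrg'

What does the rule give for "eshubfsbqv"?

hubfsbqves

Rule — move the last 3 characters to the front (rotate right by 3), then swap the front and back halves of the string.
Applying both steps to "eshubfsbqv": "bqveshubfs", then "hubfsbqves".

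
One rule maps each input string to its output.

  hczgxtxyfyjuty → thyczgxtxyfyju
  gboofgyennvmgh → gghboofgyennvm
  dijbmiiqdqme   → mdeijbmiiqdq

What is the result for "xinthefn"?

fxninthe

What's happening: swap the first and last characters, then move the last 2 characters to the front (rotate right by 2).
Working it through for "xinthefn": intermediate "ninthefx", final "fxninthe".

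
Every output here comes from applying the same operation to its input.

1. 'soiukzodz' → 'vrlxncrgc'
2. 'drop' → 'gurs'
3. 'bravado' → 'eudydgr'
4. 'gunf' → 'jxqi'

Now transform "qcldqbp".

tfogtes

What's happening: shift every letter 3 places forward in the alphabet (wrapping around).
Doing the same to "qcldqbp": "tfogtes".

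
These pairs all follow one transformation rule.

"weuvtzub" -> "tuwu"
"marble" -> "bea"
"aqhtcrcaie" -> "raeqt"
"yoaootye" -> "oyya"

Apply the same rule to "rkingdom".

The pattern: swap the front and back halves of the string, then keep every other character starting from the first (positions 1st, 3rd, 5th, ...).
For "rkingdom", step one produces "gdomrkin"; step two turns that into "gori".

gori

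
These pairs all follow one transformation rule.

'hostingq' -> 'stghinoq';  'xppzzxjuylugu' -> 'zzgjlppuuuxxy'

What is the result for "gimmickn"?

mncgiikm

The rule is to sort the characters into alphabetical order, then move the last 2 characters to the front (rotate right by 2).
"gimmickn" → "cgiikmmn" → "mncgiikm".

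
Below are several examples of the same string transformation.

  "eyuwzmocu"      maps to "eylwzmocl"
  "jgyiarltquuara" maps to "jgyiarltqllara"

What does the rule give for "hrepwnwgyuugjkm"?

What's happening: replace every "u" with "l".
"hrepwnwgyuugjkm" → "hrepwnwgyllgjkm".

hrepwnwgyllgjkm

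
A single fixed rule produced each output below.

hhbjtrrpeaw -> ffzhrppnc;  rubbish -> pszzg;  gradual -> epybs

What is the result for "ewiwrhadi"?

Looking at the pairs, the operation is to delete the last 2 characters, then shift every letter 2 places backward in the alphabet (wrapping around).
"ewiwrhadi" → "ewiwrha" → "cugupfy".

cugupfy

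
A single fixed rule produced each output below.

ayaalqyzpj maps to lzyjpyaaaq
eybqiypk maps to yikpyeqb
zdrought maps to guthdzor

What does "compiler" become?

What's happening: swap each adjacent pair of characters (1↔2, 3↔4, ...), then swap the front and back halves of the string.
On "compiler": the first step gives "ocpmlire", and the second then gives "lireocpm".

lireocpm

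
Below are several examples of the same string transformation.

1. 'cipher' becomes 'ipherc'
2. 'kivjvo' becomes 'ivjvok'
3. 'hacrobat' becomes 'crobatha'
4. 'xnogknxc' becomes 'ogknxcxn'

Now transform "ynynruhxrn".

nruhxrnyny

The rule is to move the last 2 characters to the front (rotate right by 2), then swap the front and back halves of the string.
Applying both steps to "ynynruhxrn": "rnynynruhx", then "nruhxrnyny".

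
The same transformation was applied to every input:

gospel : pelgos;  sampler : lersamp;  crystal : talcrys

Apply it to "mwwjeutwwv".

Each output is the input with this applied: move the last 3 characters to the front (rotate right by 3).
So "mwwjeutwwv" becomes "wwvmwwjeut".

wwvmwwjeut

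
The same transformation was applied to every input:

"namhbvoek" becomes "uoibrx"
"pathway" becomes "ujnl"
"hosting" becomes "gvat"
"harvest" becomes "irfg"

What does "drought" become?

Rule — shift every letter 13 places forward in the alphabet (wrapping around) — i.e. ROT13, then delete the first 3 characters.
On "drought": the first step gives "qebhtug", and the second then gives "htug".

htug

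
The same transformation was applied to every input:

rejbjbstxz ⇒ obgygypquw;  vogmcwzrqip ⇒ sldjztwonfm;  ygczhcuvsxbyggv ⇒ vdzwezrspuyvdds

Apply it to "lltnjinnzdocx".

Looking at the pairs, the operation is to shift every letter 3 places backward in the alphabet (wrapping around).
"lltnjinnzdocx" → "iiqkgfkkwalzu".

iiqkgfkkwalzu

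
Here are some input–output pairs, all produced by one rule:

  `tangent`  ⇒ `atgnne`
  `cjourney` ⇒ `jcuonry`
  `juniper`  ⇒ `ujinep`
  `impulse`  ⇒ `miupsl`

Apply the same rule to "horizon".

In each case the input is transformed by: swap each adjacent pair of characters (1↔2, 3↔4, ...), then delete the last character.
So "horizon" becomes "ohiroz".

ohiroz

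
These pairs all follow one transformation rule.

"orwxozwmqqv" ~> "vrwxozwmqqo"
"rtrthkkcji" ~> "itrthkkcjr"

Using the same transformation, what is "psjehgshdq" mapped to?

qsjehgshdp

The rule is to swap the first and last characters.
"psjehgshdq" → "qsjehgshdp".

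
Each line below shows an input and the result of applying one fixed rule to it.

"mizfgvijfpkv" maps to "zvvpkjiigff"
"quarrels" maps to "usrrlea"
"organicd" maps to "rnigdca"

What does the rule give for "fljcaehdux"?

The rule is to delete the first character, then sort the characters into reverse alphabetical order.
Doing the same to "fljcaehdux": "xuljhedca".

xuljhedca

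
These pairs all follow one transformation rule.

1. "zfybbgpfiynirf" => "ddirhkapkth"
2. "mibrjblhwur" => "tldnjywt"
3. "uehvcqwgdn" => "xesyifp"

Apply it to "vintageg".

What's happening: delete the first 3 characters, then shift every letter 2 places forward in the alphabet (wrapping around).
"vintageg" → "vcigi".

vcigi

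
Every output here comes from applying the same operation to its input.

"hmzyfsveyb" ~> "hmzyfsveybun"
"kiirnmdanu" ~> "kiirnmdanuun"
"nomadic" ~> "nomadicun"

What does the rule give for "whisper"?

whisperun

The transformation: append "un".
"whisper" → "whisperun".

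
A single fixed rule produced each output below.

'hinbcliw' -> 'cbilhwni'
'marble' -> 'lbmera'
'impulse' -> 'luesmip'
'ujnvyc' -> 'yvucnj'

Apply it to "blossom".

ssmolbo

What's happening: move the first 3 characters to the end (rotate left by 3), then swap each adjacent pair of characters (1↔2, 3↔4, ...).
For "blossom" the result is "ssmolbo".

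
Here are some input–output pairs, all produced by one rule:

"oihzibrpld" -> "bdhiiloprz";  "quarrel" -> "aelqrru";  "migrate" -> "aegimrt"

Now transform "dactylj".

In each case the input is transformed by: sort the characters into alphabetical order.
On "dactylj" that produces "acdjlty".

acdjlty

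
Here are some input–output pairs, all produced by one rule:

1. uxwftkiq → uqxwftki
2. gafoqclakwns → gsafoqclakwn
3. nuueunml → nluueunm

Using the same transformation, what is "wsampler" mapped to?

wrsample

Each output is the input with this applied: swap the first and last characters, then move the last character to the front.
Applying both steps to "wsampler": "rsamplew", then "wrsample".
(Check on "nuueunml": → "luueunmn" → "nluueunm" ✓)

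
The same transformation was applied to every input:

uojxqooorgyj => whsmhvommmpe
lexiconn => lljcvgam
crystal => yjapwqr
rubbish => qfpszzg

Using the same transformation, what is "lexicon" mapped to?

Looking at the pairs, the operation is to move the last 2 characters to the front (rotate right by 2), then shift every letter 2 places backward in the alphabet (wrapping around).
On "lexicon": the first step gives "onlexic", and the second then gives "mljcvga".

mljcvga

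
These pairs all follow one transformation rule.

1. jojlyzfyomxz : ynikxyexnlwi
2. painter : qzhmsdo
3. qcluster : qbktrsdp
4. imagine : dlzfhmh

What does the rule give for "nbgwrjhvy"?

xafvqigum

Rule — shift every letter 1 place backward in the alphabet (wrapping around), then swap the first and last characters.
For "nbgwrjhvy", step one produces "mafvqigux"; step two turns that into "xafvqigum".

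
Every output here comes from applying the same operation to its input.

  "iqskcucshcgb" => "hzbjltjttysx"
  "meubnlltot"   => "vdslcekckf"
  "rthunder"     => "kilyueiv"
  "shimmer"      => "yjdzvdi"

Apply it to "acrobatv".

trfirsmk

The transformation: shift every letter 9 places backward in the alphabet (wrapping around), then swap each adjacent pair of characters (1↔2, 3↔4, ...).
"acrobatv" → "rtifsrkm" → "trfirsmk".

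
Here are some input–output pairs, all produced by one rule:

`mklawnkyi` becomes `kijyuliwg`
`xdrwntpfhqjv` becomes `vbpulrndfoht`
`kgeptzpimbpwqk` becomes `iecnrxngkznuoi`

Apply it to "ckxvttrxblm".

Looking at the pairs, the operation is to shift every letter 2 places backward in the alphabet (wrapping around).
Doing the same to "ckxvttrxblm": "aivtrrpvzjk".

aivtrrpvzjk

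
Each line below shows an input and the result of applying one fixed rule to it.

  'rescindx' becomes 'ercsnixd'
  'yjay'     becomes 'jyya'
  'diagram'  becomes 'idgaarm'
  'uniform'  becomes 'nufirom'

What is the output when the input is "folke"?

ofkle

Each output is the input with this applied: swap each adjacent pair of characters (1↔2, 3↔4, ...).
"folke" → "ofkle".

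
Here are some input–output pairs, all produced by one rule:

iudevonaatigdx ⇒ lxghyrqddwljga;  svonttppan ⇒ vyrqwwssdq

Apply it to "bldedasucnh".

The rule is to shift every letter 3 places forward in the alphabet (wrapping around).
On "bldedasucnh" that produces "eoghgdvxfqk".

eoghgdvxfqk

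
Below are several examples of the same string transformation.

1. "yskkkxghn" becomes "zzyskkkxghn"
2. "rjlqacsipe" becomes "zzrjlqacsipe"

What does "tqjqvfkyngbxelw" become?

zztqjqvfkyngbxelw

Looking at the pairs, the operation is to prepend "zz".
For "tqjqvfkyngbxelw" the result is "zztqjqvfkyngbxelw".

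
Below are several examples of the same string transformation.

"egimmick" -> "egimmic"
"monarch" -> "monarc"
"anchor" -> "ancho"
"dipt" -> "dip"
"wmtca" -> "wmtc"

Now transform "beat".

bea

Looking at the pairs, the operation is to delete the last character.
"beat" → "bea".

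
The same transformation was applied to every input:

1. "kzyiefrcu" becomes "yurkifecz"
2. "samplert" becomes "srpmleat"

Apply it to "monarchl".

onmlhcar

Rule — sort the characters into reverse alphabetical order, then move the first character to the end.
Applying both steps to "monarchl": "ronmlhca", then "onmlhcar".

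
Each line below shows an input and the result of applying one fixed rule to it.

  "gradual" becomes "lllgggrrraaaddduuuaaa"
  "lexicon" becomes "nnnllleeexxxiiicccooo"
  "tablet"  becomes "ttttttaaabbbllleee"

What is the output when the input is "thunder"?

In each case the input is transformed by: move the last character to the front, then repeat every character 3 times.
On "thunder": the first step gives "rthunde", and the second then gives "rrrttthhhuuunnndddeee".

rrrttthhhuuunnndddeee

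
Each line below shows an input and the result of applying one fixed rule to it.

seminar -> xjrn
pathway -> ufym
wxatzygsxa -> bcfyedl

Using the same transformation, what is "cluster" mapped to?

hqzx

The transformation: delete the last 3 characters, then shift every letter 5 places forward in the alphabet (wrapping around).
"cluster" → "hqzx".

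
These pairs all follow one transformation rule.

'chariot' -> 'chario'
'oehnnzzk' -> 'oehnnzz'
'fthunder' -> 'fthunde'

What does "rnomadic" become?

Rule — delete the last character.
Applying that to "rnomadic" gives "rnomadi".

rnomadi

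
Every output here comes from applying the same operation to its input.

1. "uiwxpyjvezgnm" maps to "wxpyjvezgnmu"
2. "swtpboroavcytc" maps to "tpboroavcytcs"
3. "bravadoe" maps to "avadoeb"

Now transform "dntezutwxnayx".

tezutwxnayxd

What's happening: move the first character to the end, then delete the first character.
So "dntezutwxnayx" becomes "tezutwxnayxd".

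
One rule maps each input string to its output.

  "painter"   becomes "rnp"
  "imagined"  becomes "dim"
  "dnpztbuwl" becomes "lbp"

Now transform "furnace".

enf

Rule — reverse the string, then keep one character in every 3, starting at position 1 (positions 1st, 4th, 7th, ...).
For "furnace" the result is "enf".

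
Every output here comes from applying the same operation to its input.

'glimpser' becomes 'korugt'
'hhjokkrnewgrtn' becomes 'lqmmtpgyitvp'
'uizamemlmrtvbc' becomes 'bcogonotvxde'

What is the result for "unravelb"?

tcxgnd

The rule is to shift every letter 2 places forward in the alphabet (wrapping around), then delete the first 2 characters.
For "unravelb", step one produces "wptcxgnd"; step two turns that into "tcxgnd".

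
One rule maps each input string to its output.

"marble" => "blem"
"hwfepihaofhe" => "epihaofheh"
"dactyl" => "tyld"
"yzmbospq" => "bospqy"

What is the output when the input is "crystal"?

stalc

What's happening: move the first 3 characters to the end (rotate left by 3), then delete the last 2 characters.
On "crystal": the first step gives "stalcry", and the second then gives "stalc".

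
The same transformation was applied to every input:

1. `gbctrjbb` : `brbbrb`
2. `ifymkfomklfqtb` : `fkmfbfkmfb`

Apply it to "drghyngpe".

The pattern: keep one character in every 3, starting at position 2 (positions 2nd, 5th, 8th, ...), then write the whole string twice.
Doing the same to "drghyngpe": "rypryp".

rypryp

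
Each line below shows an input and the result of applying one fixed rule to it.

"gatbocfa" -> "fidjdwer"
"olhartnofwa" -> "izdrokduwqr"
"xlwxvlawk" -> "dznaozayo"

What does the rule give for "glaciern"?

The transformation: shift every letter 3 places forward in the alphabet (wrapping around), then move the last 3 characters to the front (rotate right by 3).
Starting from "glaciern": after the first operation, "jodflhuq"; after the second, "huqjodfl".

huqjodfl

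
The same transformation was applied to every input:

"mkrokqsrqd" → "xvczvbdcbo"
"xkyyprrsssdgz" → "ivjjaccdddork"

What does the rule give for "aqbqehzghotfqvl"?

lbmbpskrszeqbgw

Looking at the pairs, the operation is to shift every letter 11 places forward in the alphabet (wrapping around).
"aqbqehzghotfqvl" → "lbmbpskrszeqbgw".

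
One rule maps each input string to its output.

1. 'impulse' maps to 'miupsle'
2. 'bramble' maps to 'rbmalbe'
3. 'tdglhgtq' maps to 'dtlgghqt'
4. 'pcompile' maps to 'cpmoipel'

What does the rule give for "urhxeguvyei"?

ruxhgevueyi

Each output is the input with this applied: swap each adjacent pair of characters (1↔2, 3↔4, ...).
On "urhxeguvyei" that produces "ruxhgevueyi".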